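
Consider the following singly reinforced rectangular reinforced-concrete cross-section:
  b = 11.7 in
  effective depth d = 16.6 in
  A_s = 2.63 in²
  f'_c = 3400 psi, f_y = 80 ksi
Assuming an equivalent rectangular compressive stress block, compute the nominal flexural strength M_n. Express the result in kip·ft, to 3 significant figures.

M_n ≈ 237 kip·ft

T = A_s f_y = 2.63 × 80 = 210.4 kips.
a = T/(0.85 f'_c b) = 210.4/(0.85 × 3.4 × 11.7) = 6.222 in.
M_n = T(d − a/2) = 210.4 × (16.6 − 3.111) = 2838.1 kip·in = 2838.1/12 = 236.51 kip·ft.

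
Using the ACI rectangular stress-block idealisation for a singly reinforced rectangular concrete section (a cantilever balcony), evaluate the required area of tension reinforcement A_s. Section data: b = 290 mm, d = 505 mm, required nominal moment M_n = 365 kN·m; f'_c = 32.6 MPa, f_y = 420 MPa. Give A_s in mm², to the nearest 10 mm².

With M_n = 0.85 f'_c a b (d − a/2), solve the quadratic for a:
a = d − √(d² − 2M_n/(0.85 f'_c b)) = 505 − √(505² − 2 × 365×10⁶/(0.85 × 32.6 × 290)) = 99.81 mm.
A_s = 0.85 f'_c a b / f_y = 0.85 × 32.6 × 99.81 × 290 / 420 = 1909.7 mm².

A_s ≈ 1910 mm²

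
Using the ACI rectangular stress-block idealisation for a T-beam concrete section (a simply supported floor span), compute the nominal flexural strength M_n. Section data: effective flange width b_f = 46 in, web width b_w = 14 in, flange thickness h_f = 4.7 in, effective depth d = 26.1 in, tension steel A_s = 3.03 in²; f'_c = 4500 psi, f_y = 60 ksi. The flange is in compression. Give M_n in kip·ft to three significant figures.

Tension: T = A_s f_y = 3.03 × 60 = 181.8 kips.
Try a within the flange: a = T/(0.85 f'_c b_f) = 181.8/(0.85 × 4.5 × 46) = 1.033 in.
Since a = 1.033 ≤ h_f = 4.7 in, the stress block lies entirely in the flange; analyse as a rectangular beam of width b_f.
M_n = T(d − a/2) = 181.8 × (26.1 − 0.5165) = 4651.1 kip·in.
M_n = 4651.1/12 = 387.59 kip·ft.

M_n ≈ 388 kip·ft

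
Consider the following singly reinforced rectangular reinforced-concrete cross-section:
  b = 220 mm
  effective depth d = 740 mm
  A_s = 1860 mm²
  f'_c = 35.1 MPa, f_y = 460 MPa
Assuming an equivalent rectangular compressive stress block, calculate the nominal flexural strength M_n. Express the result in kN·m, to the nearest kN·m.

T = A_s f_y = 1860 × 460 = 855600 N = 855.6 kN.
From C = T: a = T/(0.85 f'_c b) = 855600/(0.85 × 35.1 × 220) = 130.35 mm.
M_n = T(d − a/2) = 855.6 kN × (740 − 65.175) mm = 577.38 kN·m.

M_n ≈ 577 kN·m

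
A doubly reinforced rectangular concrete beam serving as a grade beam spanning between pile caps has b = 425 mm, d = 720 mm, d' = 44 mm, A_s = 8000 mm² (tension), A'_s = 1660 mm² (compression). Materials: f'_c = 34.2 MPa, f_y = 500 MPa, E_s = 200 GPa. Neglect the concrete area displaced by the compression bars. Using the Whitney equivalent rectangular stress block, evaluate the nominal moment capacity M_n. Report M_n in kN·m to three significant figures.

Assume both tension and compression steel yield.
Net tension couple steel: A_s − A'_s = 6340 mm².
a = (A_s − A'_s) f_y / (0.85 f'_c b) = 3170000/(0.85 × 34.2 × 425) = 256.58 mm.
c = a/β₁ = 256.58/0.806 = 318.34 mm; ε'_s = 0.003(c − d')/c = 0.0026 ≥ f_y/E_s = 0.0025, so compression steel does yield.
M_n = (A_s − A'_s) f_y (d − a/2) + A'_s f_y (d − d') = [3170000 × (720 − 128.29) + 830000 × (720 − 44)] × 10⁻⁶ = 1875.72 + 561.08 = 2436.80 kN·m.

M_n ≈ 2440 kN·m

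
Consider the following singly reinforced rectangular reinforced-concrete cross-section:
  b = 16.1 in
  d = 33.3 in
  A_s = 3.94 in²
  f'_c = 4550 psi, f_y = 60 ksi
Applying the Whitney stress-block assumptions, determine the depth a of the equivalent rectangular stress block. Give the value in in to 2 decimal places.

T = A_s f_y = 3.94 × 60 = 236.4 kips.
a = T/(0.85 f'_c b) = 236.4/(0.85 × 4.55 × 16.1) = 3.80 in.

a ≈ 3.80 in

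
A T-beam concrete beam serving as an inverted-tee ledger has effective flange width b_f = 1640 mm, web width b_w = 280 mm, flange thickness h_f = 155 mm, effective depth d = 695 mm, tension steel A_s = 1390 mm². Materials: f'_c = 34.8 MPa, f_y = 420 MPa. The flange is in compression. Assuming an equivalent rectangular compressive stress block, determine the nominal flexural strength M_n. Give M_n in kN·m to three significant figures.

M_n ≈ 402 kN·m

Tension: T = A_s f_y = 1390 × 420 = 583800 N.
Try a within the flange: a = T/(0.85 f'_c b_f) = 583800/(0.85 × 34.8 × 1640) = 12.03 mm.
Since a = 12.03 ≤ h_f = 155 mm, the stress block lies entirely in the flange; analyse as a rectangular beam of width b_f.
M_n = T(d − a/2) = 583800 × (695 − 6.015) = 402.23 × 10⁶ N·mm.
M_n = 402.23 kN·m.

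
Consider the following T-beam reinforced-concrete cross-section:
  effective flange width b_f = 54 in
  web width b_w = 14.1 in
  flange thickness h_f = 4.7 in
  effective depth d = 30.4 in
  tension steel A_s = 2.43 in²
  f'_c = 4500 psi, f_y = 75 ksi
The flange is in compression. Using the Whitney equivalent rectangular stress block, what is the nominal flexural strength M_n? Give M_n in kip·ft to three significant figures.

Tension: T = A_s f_y = 2.43 × 75 = 182.25 kips.
Try a within the flange: a = T/(0.85 f'_c b_f) = 182.25/(0.85 × 4.5 × 54) = 0.882 in.
Since a = 0.882 ≤ h_f = 4.7 in, the stress block lies entirely in the flange; analyse as a rectangular beam of width b_f.
M_n = T(d − a/2) = 182.25 × (30.4 − 0.441) = 5460.0 kip·in.
M_n = 5460.0/12 = 455.00 kip·ft.

M_n ≈ 455 kip·ft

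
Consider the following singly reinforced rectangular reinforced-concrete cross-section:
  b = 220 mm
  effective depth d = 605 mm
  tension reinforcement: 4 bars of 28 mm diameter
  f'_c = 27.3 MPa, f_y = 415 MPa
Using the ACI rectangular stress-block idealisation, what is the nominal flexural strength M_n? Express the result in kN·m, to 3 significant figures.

A_s = 4 × 616 = 2464 mm².
T = A_s f_y = 2464 × 415 = 1022560 N = 1022.56 kN.
From C = T: a = T/(0.85 f'_c b) = 1022560/(0.85 × 27.3 × 220) = 200.30 mm.
M_n = T(d − a/2) = 1022.56 kN × (605 − 100.15) mm = 516.24 kN·m.

M_n ≈ 516 kN·m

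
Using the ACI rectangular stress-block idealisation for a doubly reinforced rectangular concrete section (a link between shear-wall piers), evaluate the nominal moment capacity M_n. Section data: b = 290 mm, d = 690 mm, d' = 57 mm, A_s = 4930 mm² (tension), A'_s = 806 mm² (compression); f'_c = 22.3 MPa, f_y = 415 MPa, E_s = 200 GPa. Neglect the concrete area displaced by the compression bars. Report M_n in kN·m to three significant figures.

Assume both tension and compression steel yield.
Net tension couple steel: A_s − A'_s = 4124 mm².
a = (A_s − A'_s) f_y / (0.85 f'_c b) = 1711460/(0.85 × 22.3 × 290) = 311.35 mm.
c = a/β₁ = 311.35/0.85 = 366.29 mm; ε'_s = 0.003(c − d')/c = 0.0025 ≥ f_y/E_s = 0.0021, so compression steel does yield.
M_n = (A_s − A'_s) f_y (d − a/2) + A'_s f_y (d − d') = [1711460 × (690 − 155.675) + 334490 × (690 − 57)] × 10⁻⁶ = 914.48 + 211.73 = 1126.21 kN·m.

M_n ≈ 1130 kN·m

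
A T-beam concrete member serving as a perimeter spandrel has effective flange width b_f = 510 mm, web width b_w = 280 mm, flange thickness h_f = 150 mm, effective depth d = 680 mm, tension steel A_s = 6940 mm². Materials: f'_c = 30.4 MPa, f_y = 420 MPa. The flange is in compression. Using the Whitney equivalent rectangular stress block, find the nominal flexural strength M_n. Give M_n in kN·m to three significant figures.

M_n ≈ 1630 kN·m

Tension: T = A_s f_y = 6940 × 420 = 2914800 N.
Try a within the flange: a = T/(0.85 f'_c b_f) = 2914800/(0.85 × 30.4 × 510) = 221.18 mm.
a = 221.18 > h_f = 150 mm: the block extends into the web. Split into flange-overhang and web parts.
C_f = 0.85 f'_c (b_f − b_w) h_f = 0.85 × 30.4 × (510 − 280) × 150 = 891480 N.
Remaining web compression depth: a_w = (T − C_f)/(0.85 f'_c b_w) = (2914800 − 891480)/(0.85 × 30.4 × 280) = 279.65 mm.
M_n = C_f(d − h_f/2) + (T − C_f)(d − a_w/2) = 891480 × (680 − 75) + 2023320 × (680 − 139.825) = 539.35 + 1092.95 = 1632.30 × 10⁶ N·mm.
M_n = 1632.30 kN·m.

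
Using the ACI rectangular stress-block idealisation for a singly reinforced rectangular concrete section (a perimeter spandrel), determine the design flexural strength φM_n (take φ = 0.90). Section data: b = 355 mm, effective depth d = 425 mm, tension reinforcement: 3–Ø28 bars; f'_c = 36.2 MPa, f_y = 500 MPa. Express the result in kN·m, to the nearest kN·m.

A_s = 3 × 616 = 1848 mm².
T = A_s f_y = 1848 × 500 = 924000 N = 924 kN.
From C = T: a = T/(0.85 f'_c b) = 924000/(0.85 × 36.2 × 355) = 84.59 mm.
M_n = T(d − a/2) = 924 kN × (425 − 42.295) mm = 353.62 kN·m.
φM_n = 0.90 × 353.62 = 318.26 kN·m.

φM_n ≈ 318 kN·m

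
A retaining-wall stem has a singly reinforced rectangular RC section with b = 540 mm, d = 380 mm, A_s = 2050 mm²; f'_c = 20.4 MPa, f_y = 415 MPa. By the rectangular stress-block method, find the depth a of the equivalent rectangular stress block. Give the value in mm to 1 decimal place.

a ≈ 90.9 mm

T = A_s f_y = 2050 × 415 = 850750 N = 850.75 kN.
Setting C = 0.85 f'_c a b equal to T: a = 850750/(0.85 × 20.4 × 540) = 90.9 mm.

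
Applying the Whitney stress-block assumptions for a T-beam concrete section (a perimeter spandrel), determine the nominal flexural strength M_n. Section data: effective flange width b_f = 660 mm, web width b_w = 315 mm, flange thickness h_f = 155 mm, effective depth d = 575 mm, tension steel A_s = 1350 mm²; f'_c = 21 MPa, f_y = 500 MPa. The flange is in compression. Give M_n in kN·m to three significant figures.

M_n ≈ 369 kN·m

Tension: T = A_s f_y = 1350 × 500 = 675000 N.
Try a within the flange: a = T/(0.85 f'_c b_f) = 675000/(0.85 × 21 × 660) = 57.30 mm.
Since a = 57.30 ≤ h_f = 155 mm, the stress block lies entirely in the flange; analyse as a rectangular beam of width b_f.
M_n = T(d − a/2) = 675000 × (575 − 28.65) = 368.79 × 10⁶ N·mm.
M_n = 368.79 kN·m.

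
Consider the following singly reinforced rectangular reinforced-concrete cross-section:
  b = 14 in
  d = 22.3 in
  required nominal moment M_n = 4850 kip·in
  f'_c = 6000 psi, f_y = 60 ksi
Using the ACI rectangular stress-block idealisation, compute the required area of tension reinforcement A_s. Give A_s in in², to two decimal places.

From M_n = 0.85 f'_c a b (d − a/2):
a = d − √(d² − 2M_n/(0.85 f'_c b)) = 22.3 − √(22.3² − 2 × 4850/(0.85 × 6 × 14)) = 3.289 in.
A_s = 0.85 f'_c a b / f_y = 0.85 × 6 × 3.289 × 14 / 60 = 3.914 in².

A_s ≈ 3.91 in²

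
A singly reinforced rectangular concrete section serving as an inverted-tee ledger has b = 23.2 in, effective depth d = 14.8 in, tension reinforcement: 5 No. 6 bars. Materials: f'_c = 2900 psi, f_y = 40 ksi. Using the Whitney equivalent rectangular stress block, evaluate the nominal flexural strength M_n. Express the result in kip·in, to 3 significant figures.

M_n ≈ 1230 kip·in

A_s = 5 × 0.44 = 2.2 in².
T = A_s f_y = 2.2 × 40 = 88 kips.
a = T/(0.85 f'_c b) = 88/(0.85 × 2.9 × 23.2) = 1.539 in.
M_n = T(d − a/2) = 88 × (14.8 − 0.7695) = 1234.7 kip·in.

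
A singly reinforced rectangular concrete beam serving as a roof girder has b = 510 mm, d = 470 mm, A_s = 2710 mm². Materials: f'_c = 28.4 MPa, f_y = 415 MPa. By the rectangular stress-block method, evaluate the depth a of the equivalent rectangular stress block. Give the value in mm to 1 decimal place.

a ≈ 91.4 mm

T = A_s f_y = 2710 × 415 = 1124650 N = 1124.65 kN.
Setting C = 0.85 f'_c a b equal to T: a = 1124650/(0.85 × 28.4 × 510) = 91.4 mm.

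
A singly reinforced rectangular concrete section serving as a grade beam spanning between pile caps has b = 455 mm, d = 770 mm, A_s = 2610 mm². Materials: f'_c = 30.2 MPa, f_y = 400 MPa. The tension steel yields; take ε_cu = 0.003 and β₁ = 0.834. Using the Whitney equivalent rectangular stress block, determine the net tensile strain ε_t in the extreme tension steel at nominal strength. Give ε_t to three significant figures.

a = A_s f_y/(0.85 f'_c b) = 89.38 mm.
β₁ = 0.834, so c = a/β₁ = 89.38/0.834 = 107.17 mm.
From the linear strain diagram with ε_cu = 0.003: ε_t = 0.003 (d − c)/c = 0.003 × (770 − 107.17)/107.17 = 0.0186.
Since ε_t ≥ 0.005, the section is tension-controlled.

ε_t ≈ 0.0186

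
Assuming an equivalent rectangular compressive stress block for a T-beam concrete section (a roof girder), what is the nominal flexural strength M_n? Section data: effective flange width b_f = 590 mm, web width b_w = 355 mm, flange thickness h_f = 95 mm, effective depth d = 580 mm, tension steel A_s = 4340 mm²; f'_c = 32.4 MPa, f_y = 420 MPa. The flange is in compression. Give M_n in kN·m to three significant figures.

Tension: T = A_s f_y = 4340 × 420 = 1822800 N.
Try a within the flange: a = T/(0.85 f'_c b_f) = 1822800/(0.85 × 32.4 × 590) = 112.18 mm.
a = 112.18 > h_f = 95 mm: the block extends into the web. Split into flange-overhang and web parts.
C_f = 0.85 f'_c (b_f − b_w) h_f = 0.85 × 32.4 × (590 − 355) × 95 = 614831 N.
Remaining web compression depth: a_w = (T − C_f)/(0.85 f'_c b_w) = (1822800 − 614831)/(0.85 × 32.4 × 355) = 123.56 mm.
M_n = C_f(d − h_f/2) + (T − C_f)(d − a_w/2) = 614831 × (580 − 47.5) + 1207969 × (580 − 61.78) = 327.40 + 625.99 = 953.39 × 10⁶ N·mm.
M_n = 953.39 kN·m.

M_n ≈ 953 kN·m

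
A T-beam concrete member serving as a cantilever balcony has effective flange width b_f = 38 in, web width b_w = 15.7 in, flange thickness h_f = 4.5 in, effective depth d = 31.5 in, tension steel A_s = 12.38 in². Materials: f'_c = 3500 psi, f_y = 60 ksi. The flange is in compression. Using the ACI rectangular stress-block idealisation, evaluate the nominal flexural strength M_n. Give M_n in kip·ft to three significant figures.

Tension: T = A_s f_y = 12.38 × 60 = 742.8 kips.
Try a within the flange: a = T/(0.85 f'_c b_f) = 742.8/(0.85 × 3.5 × 38) = 6.571 in.
a = 6.571 > h_f = 4.5 in: the block extends into the web. Split into flange-overhang and web parts.
C_f = 0.85 f'_c (b_f − b_w) h_f = 0.85 × 3.5 × (38 − 15.7) × 4.5 = 298.5 kips.
Remaining web compression depth: a_w = (T − C_f)/(0.85 f'_c b_w) = (742.8 − 298.5)/(0.85 × 3.5 × 15.7) = 9.512 in.
M_n = C_f(d − h_f/2) + (T − C_f)(d − a_w/2) = 298.5 × (31.5 − 2.25) + 444.3 × (31.5 − 4.756) = 8731.1 + 11882.4 = 20613.5 kip·in.
M_n = 20613.5/12 = 1717.79 kip·ft.

M_n ≈ 1720 kip·ft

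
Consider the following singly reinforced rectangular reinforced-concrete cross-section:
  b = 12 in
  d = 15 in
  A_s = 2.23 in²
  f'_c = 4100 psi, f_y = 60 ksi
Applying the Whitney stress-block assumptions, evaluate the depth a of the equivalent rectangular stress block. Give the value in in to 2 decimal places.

T = A_s f_y = 2.23 × 60 = 133.8 kips.
a = T/(0.85 f'_c b) = 133.8/(0.85 × 4.1 × 12) = 3.20 in.

a ≈ 3.20 in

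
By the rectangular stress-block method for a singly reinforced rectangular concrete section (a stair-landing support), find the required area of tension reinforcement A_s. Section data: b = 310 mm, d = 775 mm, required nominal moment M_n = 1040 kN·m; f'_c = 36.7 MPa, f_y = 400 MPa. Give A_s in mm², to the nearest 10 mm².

With M_n = 0.85 f'_c a b (d − a/2), solve the quadratic for a:
a = d − √(d² − 2M_n/(0.85 f'_c b)) = 775 − √(775² − 2 × 1040×10⁶/(0.85 × 36.7 × 310)) = 154.08 mm.
A_s = 0.85 f'_c a b / f_y = 0.85 × 36.7 × 154.08 × 310 / 400 = 3725.1 mm².

A_s ≈ 3730 mm²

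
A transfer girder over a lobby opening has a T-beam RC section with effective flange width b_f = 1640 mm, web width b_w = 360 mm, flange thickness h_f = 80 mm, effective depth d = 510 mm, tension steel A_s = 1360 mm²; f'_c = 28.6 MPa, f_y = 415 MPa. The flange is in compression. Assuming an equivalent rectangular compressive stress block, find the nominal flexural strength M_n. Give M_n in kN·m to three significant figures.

M_n ≈ 284 kN·m

Tension: T = A_s f_y = 1360 × 415 = 564400 N.
Try a within the flange: a = T/(0.85 f'_c b_f) = 564400/(0.85 × 28.6 × 1640) = 14.16 mm.
Since a = 14.16 ≤ h_f = 80 mm, the stress block lies entirely in the flange; analyse as a rectangular beam of width b_f.
M_n = T(d − a/2) = 564400 × (510 − 7.08) = 283.85 × 10⁶ N·mm.
M_n = 283.85 kN·m.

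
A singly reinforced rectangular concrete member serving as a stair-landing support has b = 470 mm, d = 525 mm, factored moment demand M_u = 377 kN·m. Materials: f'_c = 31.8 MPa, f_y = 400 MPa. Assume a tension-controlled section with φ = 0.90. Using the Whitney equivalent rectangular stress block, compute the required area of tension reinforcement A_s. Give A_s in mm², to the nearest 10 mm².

A_s ≈ 2130 mm²

M_n = M_u/φ = 377/0.90 = 418.889 kN·m.
With M_n = 0.85 f'_c a b (d − a/2), solve the quadratic for a:
a = d − √(d² − 2M_n/(0.85 f'_c b)) = 525 − √(525² − 2 × 418.889×10⁶/(0.85 × 31.8 × 470)) = 67.09 mm.
A_s = 0.85 f'_c a b / f_y = 0.85 × 31.8 × 67.09 × 470 / 400 = 2130.8 mm².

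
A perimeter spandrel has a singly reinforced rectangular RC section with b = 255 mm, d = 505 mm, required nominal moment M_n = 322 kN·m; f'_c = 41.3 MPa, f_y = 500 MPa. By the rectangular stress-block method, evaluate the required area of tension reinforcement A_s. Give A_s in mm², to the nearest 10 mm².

With M_n = 0.85 f'_c a b (d − a/2), solve the quadratic for a:
a = d − √(d² − 2M_n/(0.85 f'_c b)) = 505 − √(505² − 2 × 322×10⁶/(0.85 × 41.3 × 255)) = 77.12 mm.
A_s = 0.85 f'_c a b / f_y = 0.85 × 41.3 × 77.12 × 255 / 500 = 1380.7 mm².

A_s ≈ 1380 mm²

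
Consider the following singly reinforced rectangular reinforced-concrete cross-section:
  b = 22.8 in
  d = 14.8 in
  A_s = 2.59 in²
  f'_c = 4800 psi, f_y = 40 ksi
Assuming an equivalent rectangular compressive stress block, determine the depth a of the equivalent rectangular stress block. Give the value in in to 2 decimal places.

T = A_s f_y = 2.59 × 40 = 103.6 kips.
a = T/(0.85 f'_c b) = 103.6/(0.85 × 4.8 × 22.8) = 1.11 in.

a ≈ 1.11 in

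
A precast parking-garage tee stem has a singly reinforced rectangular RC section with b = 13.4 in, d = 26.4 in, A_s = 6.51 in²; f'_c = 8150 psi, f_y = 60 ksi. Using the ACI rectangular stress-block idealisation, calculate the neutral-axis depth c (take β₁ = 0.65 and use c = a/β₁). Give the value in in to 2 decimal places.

c ≈ 6.47 in

T = A_s f_y = 6.51 × 60 = 390.6 kips.
a = T/(0.85 f'_c b) = 390.6/(0.85 × 8.15 × 13.4) = 4.2078 in.
With β₁ = 0.65, c = a/β₁ = 4.2078/0.65 = 6.47 in.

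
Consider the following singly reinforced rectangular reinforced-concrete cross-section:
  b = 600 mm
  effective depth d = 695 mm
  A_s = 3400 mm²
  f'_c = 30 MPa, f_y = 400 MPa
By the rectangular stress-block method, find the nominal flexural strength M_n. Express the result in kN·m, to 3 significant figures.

M_n ≈ 885 kN·m

T = A_s f_y = 3400 × 400 = 1360000 N = 1360 kN.
From C = T: a = T/(0.85 f'_c b) = 1360000/(0.85 × 30 × 600) = 88.89 mm.
M_n = T(d − a/2) = 1360 kN × (695 − 44.445) mm = 884.75 kN·m.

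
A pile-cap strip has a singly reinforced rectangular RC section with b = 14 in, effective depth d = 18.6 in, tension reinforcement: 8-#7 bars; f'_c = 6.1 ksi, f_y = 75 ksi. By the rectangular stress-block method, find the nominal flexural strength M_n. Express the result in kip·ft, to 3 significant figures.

A_s = 8 × 0.6 = 4.8 in².
T = A_s f_y = 4.8 × 75 = 360 kips.
a = T/(0.85 f'_c b) = 360/(0.85 × 6.1 × 14) = 4.959 in.
M_n = T(d − a/2) = 360 × (18.6 − 2.4795) = 5803.4 kip·in = 5803.4/12 = 483.62 kip·ft.

M_n ≈ 484 kip·ft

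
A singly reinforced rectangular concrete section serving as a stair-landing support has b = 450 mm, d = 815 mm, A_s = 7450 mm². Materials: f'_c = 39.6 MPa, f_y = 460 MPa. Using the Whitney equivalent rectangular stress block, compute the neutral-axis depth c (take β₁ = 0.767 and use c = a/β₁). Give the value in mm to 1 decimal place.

c ≈ 295.0 mm

T = A_s f_y = 7450 × 460 = 3427000 N = 3427 kN.
Setting C = 0.85 f'_c a b equal to T: a = 3427000/(0.85 × 39.6 × 450) = 226.249 mm.
With β₁ = 0.767, c = a/β₁ = 226.249/0.767 = 295.0 mm.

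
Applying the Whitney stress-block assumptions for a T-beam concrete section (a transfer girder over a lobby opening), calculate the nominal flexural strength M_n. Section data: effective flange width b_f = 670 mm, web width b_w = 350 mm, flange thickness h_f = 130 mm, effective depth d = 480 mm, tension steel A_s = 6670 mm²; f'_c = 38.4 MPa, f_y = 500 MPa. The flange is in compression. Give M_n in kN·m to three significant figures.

Tension: T = A_s f_y = 6670 × 500 = 3335000 N.
Try a within the flange: a = T/(0.85 f'_c b_f) = 3335000/(0.85 × 38.4 × 670) = 152.50 mm.
a = 152.50 > h_f = 130 mm: the block extends into the web. Split into flange-overhang and web parts.
C_f = 0.85 f'_c (b_f − b_w) h_f = 0.85 × 38.4 × (670 − 350) × 130 = 1357824 N.
Remaining web compression depth: a_w = (T − C_f)/(0.85 f'_c b_w) = (3335000 − 1357824)/(0.85 × 38.4 × 350) = 173.07 mm.
M_n = C_f(d − h_f/2) + (T − C_f)(d − a_w/2) = 1357824 × (480 − 65) + 1977176 × (480 − 86.535) = 563.50 + 777.95 = 1341.45 × 10⁶ N·mm.
M_n = 1341.45 kN·m.

M_n ≈ 1340 kN·m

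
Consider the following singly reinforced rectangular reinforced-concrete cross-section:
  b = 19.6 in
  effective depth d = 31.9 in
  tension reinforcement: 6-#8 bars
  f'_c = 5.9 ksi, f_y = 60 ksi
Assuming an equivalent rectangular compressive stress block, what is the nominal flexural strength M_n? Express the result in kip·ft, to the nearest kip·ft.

M_n ≈ 722 kip·ft

A_s = 6 × 0.79 = 4.74 in².
T = A_s f_y = 4.74 × 60 = 284.4 kips.
a = T/(0.85 f'_c b) = 284.4/(0.85 × 5.9 × 19.6) = 2.893 in.
M_n = T(d − a/2) = 284.4 × (31.9 − 1.4465) = 8661.0 kip·in = 8661.0/12 = 721.75 kip·ft.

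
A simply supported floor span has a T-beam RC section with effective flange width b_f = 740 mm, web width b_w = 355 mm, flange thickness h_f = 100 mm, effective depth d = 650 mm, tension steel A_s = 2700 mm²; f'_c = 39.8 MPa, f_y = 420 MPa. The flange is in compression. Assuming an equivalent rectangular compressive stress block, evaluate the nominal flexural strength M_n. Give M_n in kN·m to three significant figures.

Tension: T = A_s f_y = 2700 × 420 = 1134000 N.
Try a within the flange: a = T/(0.85 f'_c b_f) = 1134000/(0.85 × 39.8 × 740) = 45.30 mm.
Since a = 45.30 ≤ h_f = 100 mm, the stress block lies entirely in the flange; analyse as a rectangular beam of width b_f.
M_n = T(d − a/2) = 1134000 × (650 − 22.65) = 711.41 × 10⁶ N·mm.
M_n = 711.41 kN·m.

M_n ≈ 711 kN·m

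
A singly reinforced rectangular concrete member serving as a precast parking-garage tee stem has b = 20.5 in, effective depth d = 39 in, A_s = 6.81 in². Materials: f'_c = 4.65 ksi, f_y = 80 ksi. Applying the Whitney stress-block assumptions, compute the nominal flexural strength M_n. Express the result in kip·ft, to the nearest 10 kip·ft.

T = A_s f_y = 6.81 × 80 = 544.8 kips.
a = T/(0.85 f'_c b) = 544.8/(0.85 × 4.65 × 20.5) = 6.724 in.
M_n = T(d − a/2) = 544.8 × (39 − 3.362) = 19415.6 kip·in = 19415.6/12 = 1617.97 kip·ft.

M_n ≈ 1620 kip·ft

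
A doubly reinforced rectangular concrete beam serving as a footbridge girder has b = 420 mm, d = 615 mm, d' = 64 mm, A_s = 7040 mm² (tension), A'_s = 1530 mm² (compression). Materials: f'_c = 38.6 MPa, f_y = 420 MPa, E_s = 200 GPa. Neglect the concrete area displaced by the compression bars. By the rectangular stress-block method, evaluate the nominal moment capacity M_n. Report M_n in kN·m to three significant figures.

M_n ≈ 1580 kN·m

Assume both tension and compression steel yield.
Net tension couple steel: A_s − A'_s = 5510 mm².
a = (A_s − A'_s) f_y / (0.85 f'_c b) = 2314200/(0.85 × 38.6 × 420) = 167.94 mm.
c = a/β₁ = 167.94/0.774 = 216.98 mm; ε'_s = 0.003(c − d')/c = 0.0021 ≥ f_y/E_s = 0.0021, so compression steel does yield.
M_n = (A_s − A'_s) f_y (d − a/2) + A'_s f_y (d − d') = [2314200 × (615 − 83.97) + 642600 × (615 − 64)] × 10⁻⁶ = 1228.91 + 354.07 = 1582.98 kN·m.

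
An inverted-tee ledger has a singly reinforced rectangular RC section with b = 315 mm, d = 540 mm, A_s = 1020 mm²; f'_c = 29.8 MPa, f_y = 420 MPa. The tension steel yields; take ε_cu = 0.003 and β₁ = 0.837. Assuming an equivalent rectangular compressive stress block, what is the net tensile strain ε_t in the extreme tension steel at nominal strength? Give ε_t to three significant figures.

ε_t ≈ 0.0223

a = A_s f_y/(0.85 f'_c b) = 53.69 mm.
β₁ = 0.837, so c = a/β₁ = 53.69/0.837 = 64.15 mm.
From the linear strain diagram with ε_cu = 0.003: ε_t = 0.003 (d − c)/c = 0.003 × (540 − 64.15)/64.15 = 0.0223.
Since ε_t ≥ 0.005, the section is tension-controlled.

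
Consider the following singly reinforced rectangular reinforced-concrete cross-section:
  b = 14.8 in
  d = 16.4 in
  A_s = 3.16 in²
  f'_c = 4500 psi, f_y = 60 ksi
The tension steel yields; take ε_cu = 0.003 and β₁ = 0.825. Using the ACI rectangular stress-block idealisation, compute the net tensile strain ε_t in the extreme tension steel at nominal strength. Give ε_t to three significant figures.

ε_t ≈ 0.00912

a = A_s f_y/(0.85 f'_c b) = 3.349 in.
β₁ = 0.825, so c = a/β₁ = 3.349/0.825 = 4.059 in.
From the linear strain diagram with ε_cu = 0.003: ε_t = 0.003 (d − c)/c = 0.003 × (16.4 − 4.059)/4.059 = 0.00912.
Since ε_t ≥ 0.005, the section is tension-controlled.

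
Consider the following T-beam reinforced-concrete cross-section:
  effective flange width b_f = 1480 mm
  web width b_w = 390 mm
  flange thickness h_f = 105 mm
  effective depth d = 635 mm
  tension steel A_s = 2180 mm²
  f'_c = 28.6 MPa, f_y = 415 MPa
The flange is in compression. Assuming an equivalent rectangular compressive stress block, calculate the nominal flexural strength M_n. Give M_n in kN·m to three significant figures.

M_n ≈ 563 kN·m

Tension: T = A_s f_y = 2180 × 415 = 904700 N.
Try a within the flange: a = T/(0.85 f'_c b_f) = 904700/(0.85 × 28.6 × 1480) = 25.15 mm.
Since a = 25.15 ≤ h_f = 105 mm, the stress block lies entirely in the flange; analyse as a rectangular beam of width b_f.
M_n = T(d − a/2) = 904700 × (635 − 12.575) = 563.11 × 10⁶ N·mm.
M_n = 563.11 kN·m.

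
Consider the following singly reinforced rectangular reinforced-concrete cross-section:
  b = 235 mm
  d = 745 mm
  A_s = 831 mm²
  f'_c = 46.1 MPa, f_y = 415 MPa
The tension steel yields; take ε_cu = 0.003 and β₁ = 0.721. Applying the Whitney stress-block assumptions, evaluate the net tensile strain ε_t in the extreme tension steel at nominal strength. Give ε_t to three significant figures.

a = A_s f_y/(0.85 f'_c b) = 37.45 mm.
β₁ = 0.721, so c = a/β₁ = 37.45/0.721 = 51.94 mm.
From the linear strain diagram with ε_cu = 0.003: ε_t = 0.003 (d − c)/c = 0.003 × (745 − 51.94)/51.94 = 0.0400.
Since ε_t ≥ 0.005, the section is tension-controlled.

ε_t ≈ 0.0400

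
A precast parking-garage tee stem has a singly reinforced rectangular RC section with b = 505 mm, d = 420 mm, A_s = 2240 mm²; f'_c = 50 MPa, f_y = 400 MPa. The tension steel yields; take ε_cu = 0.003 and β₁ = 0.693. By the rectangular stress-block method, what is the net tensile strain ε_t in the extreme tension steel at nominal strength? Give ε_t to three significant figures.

a = A_s f_y/(0.85 f'_c b) = 41.75 mm.
β₁ = 0.693, so c = a/β₁ = 41.75/0.693 = 60.25 mm.
From the linear strain diagram with ε_cu = 0.003: ε_t = 0.003 (d − c)/c = 0.003 × (420 − 60.25)/60.25 = 0.0179.
Since ε_t ≥ 0.005, the section is tension-controlled.

ε_t ≈ 0.0179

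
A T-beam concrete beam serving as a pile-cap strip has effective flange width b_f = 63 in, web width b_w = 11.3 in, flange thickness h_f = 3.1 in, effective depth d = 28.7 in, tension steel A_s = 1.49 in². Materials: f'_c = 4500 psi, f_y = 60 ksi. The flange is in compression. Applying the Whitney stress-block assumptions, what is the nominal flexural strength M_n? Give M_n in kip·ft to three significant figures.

M_n ≈ 212 kip·ft

Tension: T = A_s f_y = 1.49 × 60 = 89.4 kips.
Try a within the flange: a = T/(0.85 f'_c b_f) = 89.4/(0.85 × 4.5 × 63) = 0.371 in.
Since a = 0.371 ≤ h_f = 3.1 in, the stress block lies entirely in the flange; analyse as a rectangular beam of width b_f.
M_n = T(d − a/2) = 89.4 × (28.7 − 0.1855) = 2549.2 kip·in.
M_n = 2549.2/12 = 212.43 kip·ft.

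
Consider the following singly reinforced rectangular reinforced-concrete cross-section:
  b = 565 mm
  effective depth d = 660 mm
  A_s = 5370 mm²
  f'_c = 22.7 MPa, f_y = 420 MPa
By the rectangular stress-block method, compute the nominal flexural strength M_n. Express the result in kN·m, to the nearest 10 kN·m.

T = A_s f_y = 5370 × 420 = 2255400 N = 2255.4 kN.
From C = T: a = T/(0.85 f'_c b) = 2255400/(0.85 × 22.7 × 565) = 206.89 mm.
M_n = T(d − a/2) = 2255.4 kN × (660 − 103.445) mm = 1255.25 kN·m.

M_n ≈ 1260 kN·m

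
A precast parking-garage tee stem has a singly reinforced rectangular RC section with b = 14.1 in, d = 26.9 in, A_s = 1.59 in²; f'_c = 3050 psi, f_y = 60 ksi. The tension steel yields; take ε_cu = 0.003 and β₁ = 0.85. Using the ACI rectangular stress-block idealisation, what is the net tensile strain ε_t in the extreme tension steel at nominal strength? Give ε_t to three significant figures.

a = A_s f_y/(0.85 f'_c b) = 2.610 in.
β₁ = 0.85, so c = a/β₁ = 2.610/0.85 = 3.071 in.
From the linear strain diagram with ε_cu = 0.003: ε_t = 0.003 (d − c)/c = 0.003 × (26.9 − 3.071)/3.071 = 0.0233.
Since ε_t ≥ 0.005, the section is tension-controlled.

ε_t ≈ 0.0233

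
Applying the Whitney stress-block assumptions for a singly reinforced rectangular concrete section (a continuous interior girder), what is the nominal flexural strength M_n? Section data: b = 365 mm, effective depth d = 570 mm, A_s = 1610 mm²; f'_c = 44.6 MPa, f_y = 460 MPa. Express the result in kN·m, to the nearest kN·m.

M_n ≈ 402 kN·m

T = A_s f_y = 1610 × 460 = 740600 N = 740.6 kN.
From C = T: a = T/(0.85 f'_c b) = 740600/(0.85 × 44.6 × 365) = 53.52 mm.
M_n = T(d − a/2) = 740.6 kN × (570 − 26.76) mm = 402.32 kN·m.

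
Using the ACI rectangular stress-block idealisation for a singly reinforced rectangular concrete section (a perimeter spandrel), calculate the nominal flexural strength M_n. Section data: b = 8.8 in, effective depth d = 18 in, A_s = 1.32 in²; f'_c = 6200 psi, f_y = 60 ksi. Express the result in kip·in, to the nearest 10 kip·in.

M_n ≈ 1360 kip·in

T = A_s f_y = 1.32 × 60 = 79.2 kips.
a = T/(0.85 f'_c b) = 79.2/(0.85 × 6.2 × 8.8) = 1.708 in.
M_n = T(d − a/2) = 79.2 × (18 − 0.854) = 1358.0 kip·in.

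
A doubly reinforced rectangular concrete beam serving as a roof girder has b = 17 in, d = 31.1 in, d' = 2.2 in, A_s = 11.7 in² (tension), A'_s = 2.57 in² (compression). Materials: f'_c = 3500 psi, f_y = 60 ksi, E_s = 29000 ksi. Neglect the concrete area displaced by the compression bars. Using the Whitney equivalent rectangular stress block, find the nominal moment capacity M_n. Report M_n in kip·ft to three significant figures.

M_n ≈ 1540 kip·ft

Assume both steels yield.
a = (A_s − A'_s) f_y/(0.85 f'_c b) = (11.7 − 2.57) × 60/(0.85 × 3.5 × 17) = 10.831 in.
c = a/β₁ = 10.831/0.85 = 12.742 in; ε'_s = 0.003(c − d')/c = 0.0025 ≥ ε_y = 0.0021, so the compression steel yields.
M_n = (A_s − A'_s) f_y (d − a/2) + A'_s f_y (d − d') = 547.8 × (31.1 − 5.4155) + 154.2 × (31.1 − 2.2) = 14070.0 + 4456.4 = 18526.4 kip·in = 18526.4/12 = 1543.87 kip·ft.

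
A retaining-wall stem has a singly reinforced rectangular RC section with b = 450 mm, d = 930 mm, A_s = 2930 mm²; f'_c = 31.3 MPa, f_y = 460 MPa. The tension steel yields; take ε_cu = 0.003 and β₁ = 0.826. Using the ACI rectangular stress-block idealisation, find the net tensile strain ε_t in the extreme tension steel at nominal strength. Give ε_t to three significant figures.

a = A_s f_y/(0.85 f'_c b) = 112.58 mm.
β₁ = 0.826, so c = a/β₁ = 112.58/0.826 = 136.30 mm.
From the linear strain diagram with ε_cu = 0.003: ε_t = 0.003 (d − c)/c = 0.003 × (930 − 136.30)/136.30 = 0.0175.
Since ε_t ≥ 0.005, the section is tension-controlled.

ε_t ≈ 0.0175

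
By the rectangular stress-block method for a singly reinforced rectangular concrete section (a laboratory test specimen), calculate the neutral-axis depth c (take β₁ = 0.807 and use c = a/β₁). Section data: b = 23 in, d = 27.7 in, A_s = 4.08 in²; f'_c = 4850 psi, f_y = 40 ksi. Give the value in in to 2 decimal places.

T = A_s f_y = 4.08 × 40 = 163.2 kips.
a = T/(0.85 f'_c b) = 163.2/(0.85 × 4.85 × 23) = 1.7212 in.
With β₁ = 0.807, c = a/β₁ = 1.7212/0.807 = 2.13 in.

c ≈ 2.13 in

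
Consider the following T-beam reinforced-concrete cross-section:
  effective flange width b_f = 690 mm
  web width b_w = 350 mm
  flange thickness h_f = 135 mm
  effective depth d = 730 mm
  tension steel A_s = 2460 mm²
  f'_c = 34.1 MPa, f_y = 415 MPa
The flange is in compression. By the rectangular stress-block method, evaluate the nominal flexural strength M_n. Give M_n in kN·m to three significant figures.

M_n ≈ 719 kN·m

Tension: T = A_s f_y = 2460 × 415 = 1020900 N.
Try a within the flange: a = T/(0.85 f'_c b_f) = 1020900/(0.85 × 34.1 × 690) = 51.05 mm.
Since a = 51.05 ≤ h_f = 135 mm, the stress block lies entirely in the flange; analyse as a rectangular beam of width b_f.
M_n = T(d − a/2) = 1020900 × (730 − 25.525) = 719.20 × 10⁶ N·mm.
M_n = 719.20 kN·m.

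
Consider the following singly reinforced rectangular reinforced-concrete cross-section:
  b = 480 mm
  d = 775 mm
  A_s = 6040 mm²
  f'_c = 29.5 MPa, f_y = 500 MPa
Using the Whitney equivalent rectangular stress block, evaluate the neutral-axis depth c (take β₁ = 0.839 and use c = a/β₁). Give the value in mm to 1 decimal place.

c ≈ 299.1 mm

T = A_s f_y = 6040 × 500 = 3020000 N = 3020 kN.
Setting C = 0.85 f'_c a b equal to T: a = 3020000/(0.85 × 29.5 × 480) = 250.914 mm.
With β₁ = 0.839, c = a/β₁ = 250.914/0.839 = 299.1 mm.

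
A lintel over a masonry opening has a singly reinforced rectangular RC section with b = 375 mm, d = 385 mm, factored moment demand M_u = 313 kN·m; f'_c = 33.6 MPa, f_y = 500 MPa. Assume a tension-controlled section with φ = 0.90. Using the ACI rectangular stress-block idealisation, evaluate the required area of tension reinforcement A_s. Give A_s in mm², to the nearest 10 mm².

M_n = M_u/φ = 313/0.90 = 347.778 kN·m.
With M_n = 0.85 f'_c a b (d − a/2), solve the quadratic for a:
a = d − √(d² − 2M_n/(0.85 f'_c b)) = 385 − √(385² − 2 × 347.778×10⁶/(0.85 × 33.6 × 375)) = 96.42 mm.
A_s = 0.85 f'_c a b / f_y = 0.85 × 33.6 × 96.42 × 375 / 500 = 2065.3 mm².

A_s ≈ 2070 mm²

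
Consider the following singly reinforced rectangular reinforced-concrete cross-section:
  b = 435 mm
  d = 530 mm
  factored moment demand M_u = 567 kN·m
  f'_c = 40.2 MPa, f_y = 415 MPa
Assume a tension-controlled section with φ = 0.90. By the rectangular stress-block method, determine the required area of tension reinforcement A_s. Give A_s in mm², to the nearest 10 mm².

M_n = M_u/φ = 567/0.90 = 630 kN·m.
With M_n = 0.85 f'_c a b (d − a/2), solve the quadratic for a:
a = d − √(d² − 2M_n/(0.85 f'_c b)) = 530 − √(530² − 2 × 630×10⁶/(0.85 × 40.2 × 435)) = 87.13 mm.
A_s = 0.85 f'_c a b / f_y = 0.85 × 40.2 × 87.13 × 435 / 415 = 3120.7 mm².

A_s ≈ 3120 mm²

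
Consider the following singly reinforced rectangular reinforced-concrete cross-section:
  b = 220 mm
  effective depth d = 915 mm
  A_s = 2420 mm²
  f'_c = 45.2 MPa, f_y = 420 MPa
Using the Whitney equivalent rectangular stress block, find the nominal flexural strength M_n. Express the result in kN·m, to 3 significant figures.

T = A_s f_y = 2420 × 420 = 1016400 N = 1016.4 kN.
From C = T: a = T/(0.85 f'_c b) = 1016400/(0.85 × 45.2 × 220) = 120.25 mm.
M_n = T(d − a/2) = 1016.4 kN × (915 − 60.125) mm = 868.89 kN·m.

M_n ≈ 869 kN·m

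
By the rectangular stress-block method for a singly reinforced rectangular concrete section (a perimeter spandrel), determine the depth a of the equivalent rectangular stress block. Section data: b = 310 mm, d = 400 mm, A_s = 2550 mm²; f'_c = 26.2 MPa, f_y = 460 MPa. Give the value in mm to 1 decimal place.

T = A_s f_y = 2550 × 460 = 1173000 N = 1173 kN.
Setting C = 0.85 f'_c a b equal to T: a = 1173000/(0.85 × 26.2 × 310) = 169.9 mm.

a ≈ 169.9 mm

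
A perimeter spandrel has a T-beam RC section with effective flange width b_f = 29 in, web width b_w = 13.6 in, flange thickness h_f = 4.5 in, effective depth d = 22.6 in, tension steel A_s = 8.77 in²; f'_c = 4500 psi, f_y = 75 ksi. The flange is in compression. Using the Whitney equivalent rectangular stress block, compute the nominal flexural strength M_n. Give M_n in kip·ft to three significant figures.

M_n ≈ 1070 kip·ft

Tension: T = A_s f_y = 8.77 × 75 = 657.75 kips.
Try a within the flange: a = T/(0.85 f'_c b_f) = 657.75/(0.85 × 4.5 × 29) = 5.930 in.
a = 5.930 > h_f = 4.5 in: the block extends into the web. Split into flange-overhang and web parts.
C_f = 0.85 f'_c (b_f − b_w) h_f = 0.85 × 4.5 × (29 − 13.6) × 4.5 = 265.1 kips.
Remaining web compression depth: a_w = (T − C_f)/(0.85 f'_c b_w) = (657.75 − 265.1)/(0.85 × 4.5 × 13.6) = 7.548 in.
M_n = C_f(d − h_f/2) + (T − C_f)(d − a_w/2) = 265.1 × (22.6 − 2.25) + 392.65 × (22.6 − 3.774) = 5394.8 + 7392.0 = 12786.8 kip·in.
M_n = 12786.8/12 = 1065.57 kip·ft.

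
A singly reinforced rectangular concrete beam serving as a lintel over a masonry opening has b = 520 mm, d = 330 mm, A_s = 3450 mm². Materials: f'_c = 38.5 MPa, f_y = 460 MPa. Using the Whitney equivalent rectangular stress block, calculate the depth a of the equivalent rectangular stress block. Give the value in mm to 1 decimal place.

T = A_s f_y = 3450 × 460 = 1587000 N = 1587 kN.
Setting C = 0.85 f'_c a b equal to T: a = 1587000/(0.85 × 38.5 × 520) = 93.3 mm.

a ≈ 93.3 mm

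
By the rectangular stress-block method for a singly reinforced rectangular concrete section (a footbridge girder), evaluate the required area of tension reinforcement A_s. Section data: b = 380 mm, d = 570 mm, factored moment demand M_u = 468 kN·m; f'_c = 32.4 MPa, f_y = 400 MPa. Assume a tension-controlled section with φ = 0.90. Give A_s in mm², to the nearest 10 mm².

A_s ≈ 2490 mm²

M_n = M_u/φ = 468/0.90 = 520 kN·m.
With M_n = 0.85 f'_c a b (d − a/2), solve the quadratic for a:
a = d − √(d² − 2M_n/(0.85 f'_c b)) = 570 − √(570² − 2 × 520×10⁶/(0.85 × 32.4 × 380)) = 95.11 mm.
A_s = 0.85 f'_c a b / f_y = 0.85 × 32.4 × 95.11 × 380 / 400 = 2488.4 mm².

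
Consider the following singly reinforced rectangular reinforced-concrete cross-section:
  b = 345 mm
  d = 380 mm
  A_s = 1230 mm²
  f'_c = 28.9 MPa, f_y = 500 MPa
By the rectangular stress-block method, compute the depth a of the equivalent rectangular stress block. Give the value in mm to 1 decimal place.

a ≈ 72.6 mm

T = A_s f_y = 1230 × 500 = 615000 N = 615 kN.
Setting C = 0.85 f'_c a b equal to T: a = 615000/(0.85 × 28.9 × 345) = 72.6 mm.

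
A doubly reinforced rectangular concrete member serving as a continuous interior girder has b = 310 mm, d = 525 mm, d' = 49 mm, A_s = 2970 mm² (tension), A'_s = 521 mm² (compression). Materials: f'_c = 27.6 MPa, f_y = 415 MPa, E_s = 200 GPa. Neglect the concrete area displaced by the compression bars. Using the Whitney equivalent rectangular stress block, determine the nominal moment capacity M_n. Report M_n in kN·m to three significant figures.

M_n ≈ 565 kN·m

Assume both tension and compression steel yield.
Net tension couple steel: A_s − A'_s = 2449 mm².
a = (A_s − A'_s) f_y / (0.85 f'_c b) = 1016335/(0.85 × 27.6 × 310) = 139.75 mm.
c = a/β₁ = 139.75/0.85 = 164.41 mm; ε'_s = 0.003(c − d')/c = 0.0021 ≥ f_y/E_s = 0.0021, so compression steel does yield.
M_n = (A_s − A'_s) f_y (d − a/2) + A'_s f_y (d − d') = [1016335 × (525 − 69.875) + 216215 × (525 − 49)] × 10⁻⁶ = 462.56 + 102.92 = 565.48 kN·m.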